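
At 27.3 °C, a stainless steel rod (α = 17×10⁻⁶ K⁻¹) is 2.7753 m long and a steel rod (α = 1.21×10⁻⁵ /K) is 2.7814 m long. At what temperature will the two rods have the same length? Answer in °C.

Equal length when α₁L₁ΔT − α₂L₂ΔT = L₂ − L₁ = 6.10×10⁻³ m
α₁L₁ = 4.71801×10⁻⁵, α₂L₂ = 3.365494×10⁻⁵ → Δ(αL) = 1.352516×10⁻⁵ m/K
ΔT = 6.10×10⁻³ / 1.352516×10⁻⁵ = 451.011 K, so T = 27.3 + 451.011 = 478.311 °C

T = 478.3 °C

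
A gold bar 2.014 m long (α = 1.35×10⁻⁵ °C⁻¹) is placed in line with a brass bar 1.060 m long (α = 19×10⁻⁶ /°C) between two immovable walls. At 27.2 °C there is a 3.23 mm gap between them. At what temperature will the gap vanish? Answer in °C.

Gap closes when ΔL₁ + ΔL₂ = 3.23 mm = 3.23×10⁻³ m
(α₁L₁ + α₂L₂)ΔT = g
α₁L₁ + α₂L₂ = 1.35×10⁻⁵×2.014 + 19×10⁻⁶×1.060 = 4.7329×10⁻⁵ m/K
ΔT = 3.23×10⁻³ / 4.7329×10⁻⁵ = 68.246 K
T = 27.2 + 68.246 = 95.446 °C

T = 95.4 °C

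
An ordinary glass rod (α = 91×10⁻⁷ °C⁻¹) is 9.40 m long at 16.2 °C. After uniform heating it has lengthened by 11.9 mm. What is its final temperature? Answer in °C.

T = 155 °C

ΔL = αL₀ΔT ⇒ ΔT = ΔL / (αL₀)
ΔT = 11.9×10⁻³ m / (91×10⁻⁷ × 9.40 m) = 139.12 K
T = 16.2 + 139.12 = 155.32 °C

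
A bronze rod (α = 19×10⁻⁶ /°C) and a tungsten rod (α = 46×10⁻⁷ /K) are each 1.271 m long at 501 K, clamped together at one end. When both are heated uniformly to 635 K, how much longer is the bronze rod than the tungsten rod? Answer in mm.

ΔT = 134 K
bronze: ΔL = 19×10⁻⁶ × 1.271 m × 134 = 3.2360×10⁻³ m = 3.2360 mm
tungsten: ΔL = 46×10⁻⁷ × 1.271 m × 134 = 7.8344×10⁻⁴ m = 0.78344 mm
difference = 3.2360 − 0.78344 = 2.45256 mm

2.45 mm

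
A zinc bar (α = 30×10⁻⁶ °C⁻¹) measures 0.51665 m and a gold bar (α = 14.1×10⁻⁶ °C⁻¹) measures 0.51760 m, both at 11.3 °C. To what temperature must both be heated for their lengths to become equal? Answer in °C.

T = 127.1 °C

Equal length when α₁L₁ΔT − α₂L₂ΔT = L₂ − L₁ = 9.50×10⁻⁴ m
α₁L₁ = 1.54995×10⁻⁵, α₂L₂ = 7.29816×10⁻⁶ → Δ(αL) = 8.20134×10⁻⁶ m/K
ΔT = 9.50×10⁻⁴ / 8.20134×10⁻⁶ = 115.835 K, so T = 11.3 + 115.835 = 127.135 °C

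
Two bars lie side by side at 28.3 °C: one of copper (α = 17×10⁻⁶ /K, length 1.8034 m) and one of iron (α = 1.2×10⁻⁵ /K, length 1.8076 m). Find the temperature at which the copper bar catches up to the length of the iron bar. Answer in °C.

Equal length when α₁L₁ΔT − α₂L₂ΔT = L₂ − L₁ = 4.20×10⁻³ m
α₁L₁ = 3.06578×10⁻⁵, α₂L₂ = 2.16912×10⁻⁵ → Δ(αL) = 8.9666×10⁻⁶ m/K
ΔT = 4.20×10⁻³ / 8.9666×10⁻⁶ = 468.405 K, so T = 28.3 + 468.405 = 496.705 °C

T = 496.7 °C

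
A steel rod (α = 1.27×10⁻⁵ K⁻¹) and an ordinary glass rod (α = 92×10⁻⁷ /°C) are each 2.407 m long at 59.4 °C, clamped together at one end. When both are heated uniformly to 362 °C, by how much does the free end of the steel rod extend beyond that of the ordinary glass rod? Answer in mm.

ΔT = 302.6 K
steel: ΔL = 1.27×10⁻⁵ × 2.407 m × 302.6 = 9.2501×10⁻³ m = 9.2501 mm
ordinary glass: ΔL = 92×10⁻⁷ × 2.407 m × 302.6 = 6.7009×10⁻³ m = 6.7009 mm
difference = 9.2501 − 6.7009 = 2.5492 mm

2.55 mm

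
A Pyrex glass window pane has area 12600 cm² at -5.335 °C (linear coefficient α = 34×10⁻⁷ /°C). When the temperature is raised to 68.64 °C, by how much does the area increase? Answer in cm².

ΔA = 6.34 cm²

Area coefficient ≈ 2α; |ΔT| = 73.975 K
ΔA = 2αA₀ΔT = 2(34×10⁻⁷)(12600)(73.975) = 6.34 cm²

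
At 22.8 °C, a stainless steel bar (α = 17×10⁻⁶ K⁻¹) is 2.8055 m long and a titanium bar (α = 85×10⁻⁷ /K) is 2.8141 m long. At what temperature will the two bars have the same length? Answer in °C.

T = 384.5 °C

Equal length when α₁L₁ΔT − α₂L₂ΔT = L₂ − L₁ = 8.60×10⁻³ m
α₁L₁ = 4.76935×10⁻⁵, α₂L₂ = 2.391985×10⁻⁵ → Δ(αL) = 2.377365×10⁻⁵ m/K
ΔT = 8.60×10⁻³ / 2.377365×10⁻⁵ = 361.745 K, so T = 22.8 + 361.745 = 384.545 °C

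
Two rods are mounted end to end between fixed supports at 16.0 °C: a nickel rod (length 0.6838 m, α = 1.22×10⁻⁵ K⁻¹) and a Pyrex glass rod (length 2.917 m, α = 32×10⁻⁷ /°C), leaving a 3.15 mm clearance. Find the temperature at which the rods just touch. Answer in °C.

T = 194 °C

α₁L₁ = 8.34236×10⁻⁶ m/K, α₂L₂ = 9.3344×10⁻⁶ m/K → total 1.767676×10⁻⁵ m/K
ΔT = g/(α₁L₁+α₂L₂) = 3.15×10⁻³ / 1.767676×10⁻⁵ = 178.20 K
T = 16.0 + 178.20 = 194.20 °C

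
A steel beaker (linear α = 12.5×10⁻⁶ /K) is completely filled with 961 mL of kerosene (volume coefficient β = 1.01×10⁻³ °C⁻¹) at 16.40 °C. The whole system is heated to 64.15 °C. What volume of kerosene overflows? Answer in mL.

The beaker also expands: β_container ≈ 3α = 3.75×10⁻⁵ /K
Net overflow = V₀(β_liq − 3α_cont)ΔT
β − 3α = 1.01×10⁻³ − 3.75×10⁻⁵ = 9.725×10⁻⁴ /K; ΔT = 47.75 K
ΔV = 961 × 9.725×10⁻⁴ × 47.75 = 44.6 mL

44.6 mL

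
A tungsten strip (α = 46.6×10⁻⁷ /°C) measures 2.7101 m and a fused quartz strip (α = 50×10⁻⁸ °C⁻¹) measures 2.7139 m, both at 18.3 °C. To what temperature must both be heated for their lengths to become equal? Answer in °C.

T = 355.4 °C

Equal length when α₁L₁ΔT − α₂L₂ΔT = L₂ − L₁ = 3.80×10⁻³ m
α₁L₁ = 1.2629066×10⁻⁵, α₂L₂ = 1.35695×10⁻⁶ → Δ(αL) = 1.1272116×10⁻⁵ m/K
ΔT = 3.80×10⁻³ / 1.1272116×10⁻⁵ = 337.115 K, so T = 18.3 + 337.115 = 355.415 °C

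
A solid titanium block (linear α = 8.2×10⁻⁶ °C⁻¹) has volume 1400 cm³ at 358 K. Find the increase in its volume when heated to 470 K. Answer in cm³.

Isotropic solid: β ≈ 3α = 2.5×10⁻⁵ /K; ΔT = 112 K
ΔV = 3αV₀ΔT = 3(8.2×10⁻⁶)(1400)(112) = 3.86 cm³

ΔV = 3.86 cm³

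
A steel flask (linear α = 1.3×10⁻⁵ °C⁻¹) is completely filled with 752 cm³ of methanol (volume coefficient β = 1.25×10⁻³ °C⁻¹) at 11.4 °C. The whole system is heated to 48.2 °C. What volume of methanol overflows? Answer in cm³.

The flask also expands: β_container ≈ 3α = 3.9×10⁻⁵ /K
Net overflow = V₀(β_liq − 3α_cont)ΔT
β − 3α = 1.25×10⁻³ − 3.9×10⁻⁵ = 1.211×10⁻³ /K; ΔT = 36.8 K
ΔV = 752 × 1.211×10⁻³ × 36.8 = 33.5 cm³

33.5 cm³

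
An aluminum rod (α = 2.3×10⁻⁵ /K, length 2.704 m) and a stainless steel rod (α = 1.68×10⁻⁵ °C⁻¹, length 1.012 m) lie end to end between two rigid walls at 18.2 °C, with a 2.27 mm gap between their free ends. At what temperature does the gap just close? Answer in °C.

Gap closes when ΔL₁ + ΔL₂ = 2.27 mm = 2.27×10⁻³ m
(α₁L₁ + α₂L₂)ΔT = g
α₁L₁ + α₂L₂ = 2.3×10⁻⁵×2.704 + 1.68×10⁻⁵×1.012 = 7.91936×10⁻⁵ m/K
ΔT = 2.27×10⁻³ / 7.91936×10⁻⁵ = 28.664 K
T = 18.2 + 28.664 = 46.864 °C

T = 46.9 °C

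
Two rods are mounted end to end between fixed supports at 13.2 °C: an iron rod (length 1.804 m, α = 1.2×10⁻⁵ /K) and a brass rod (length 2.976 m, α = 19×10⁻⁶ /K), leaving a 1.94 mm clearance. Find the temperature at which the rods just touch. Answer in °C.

T = 38.0 °C

Gap closes when ΔL₁ + ΔL₂ = 1.94 mm = 1.94×10⁻³ m
(α₁L₁ + α₂L₂)ΔT = g
α₁L₁ + α₂L₂ = 1.2×10⁻⁵×1.804 + 19×10⁻⁶×2.976 = 7.8192×10⁻⁵ m/K
ΔT = 1.94×10⁻³ / 7.8192×10⁻⁵ = 24.811 K
T = 13.2 + 24.811 = 38.011 °C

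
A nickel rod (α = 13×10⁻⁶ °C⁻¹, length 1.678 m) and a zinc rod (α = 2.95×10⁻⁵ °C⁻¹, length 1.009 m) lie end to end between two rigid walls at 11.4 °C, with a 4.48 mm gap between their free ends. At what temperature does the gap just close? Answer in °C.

T = 98.3 °C

Gap closes when ΔL₁ + ΔL₂ = 4.48 mm = 4.48×10⁻³ m
(α₁L₁ + α₂L₂)ΔT = g
α₁L₁ + α₂L₂ = 13×10⁻⁶×1.678 + 2.95×10⁻⁵×1.009 = 5.15795×10⁻⁵ m/K
ΔT = 4.48×10⁻³ / 5.15795×10⁻⁵ = 86.856 K
T = 11.4 + 86.856 = 98.256 °C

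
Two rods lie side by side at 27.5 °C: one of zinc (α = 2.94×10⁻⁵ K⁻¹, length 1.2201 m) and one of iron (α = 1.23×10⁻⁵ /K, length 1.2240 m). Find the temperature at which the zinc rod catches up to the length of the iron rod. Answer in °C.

T = 214.9 °C

Equal length when α₁L₁ΔT − α₂L₂ΔT = L₂ − L₁ = 3.90×10⁻³ m
α₁L₁ = 3.587094×10⁻⁵, α₂L₂ = 1.50552×10⁻⁵ → Δ(αL) = 2.081574×10⁻⁵ m/K
ΔT = 3.90×10⁻³ / 2.081574×10⁻⁵ = 187.358 K, so T = 27.5 + 187.358 = 214.858 °C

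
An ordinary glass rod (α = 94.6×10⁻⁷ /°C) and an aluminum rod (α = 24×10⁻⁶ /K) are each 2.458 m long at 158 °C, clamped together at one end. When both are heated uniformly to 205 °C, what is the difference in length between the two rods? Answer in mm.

ΔT = 47 K
ordinary glass: ΔL = 94.6×10⁻⁷ × 2.458 m × 47 = 1.0929×10⁻³ m = 1.0929 mm
aluminum: ΔL = 24×10⁻⁶ × 2.458 m × 47 = 2.7726×10⁻³ m = 2.7726 mm
difference = 2.7726 − 1.0929 = 1.6797 mm

1.68 mm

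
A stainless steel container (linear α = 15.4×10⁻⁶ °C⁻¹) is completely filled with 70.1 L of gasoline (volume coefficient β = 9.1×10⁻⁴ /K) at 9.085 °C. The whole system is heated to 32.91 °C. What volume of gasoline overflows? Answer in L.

The container also expands: β_container ≈ 3α = 4.62×10⁻⁵ /K
Net overflow = V₀(β_liq − 3α_cont)ΔT
β − 3α = 9.10×10⁻⁴ − 4.62×10⁻⁵ = 8.638×10⁻⁴ /K; ΔT = 23.825 K
ΔV = 70.1 × 8.638×10⁻⁴ × 23.825 = 1.44 L

1.44 L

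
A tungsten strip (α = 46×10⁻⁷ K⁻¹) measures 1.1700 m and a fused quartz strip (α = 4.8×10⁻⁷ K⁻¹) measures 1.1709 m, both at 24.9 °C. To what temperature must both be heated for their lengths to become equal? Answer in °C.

T = 211.6 °C

Equal length when α₁L₁ΔT − α₂L₂ΔT = L₂ − L₁ = 9.00×10⁻⁴ m
α₁L₁ = 5.382×10⁻⁶, α₂L₂ = 5.62032×10⁻⁷ → Δ(αL) = 4.819968×10⁻⁶ m/K
ΔT = 9.00×10⁻⁴ / 4.819968×10⁻⁶ = 186.723 K, so T = 24.9 + 186.723 = 211.623 °C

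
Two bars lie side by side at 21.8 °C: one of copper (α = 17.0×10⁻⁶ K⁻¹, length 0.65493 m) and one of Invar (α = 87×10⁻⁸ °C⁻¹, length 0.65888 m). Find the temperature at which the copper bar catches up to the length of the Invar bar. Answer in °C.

T = 395.8 °C

L₁(1 + α₁ΔT) = L₂(1 + α₂ΔT) ⇒ ΔT = (L₂ − L₁)/(α₁L₁ − α₂L₂)
L₂ − L₁ = 0.65888 − 0.65493 = 3.95×10⁻³ m
α₁L₁ − α₂L₂ = 17.0×10⁻⁶×0.65493 − 87×10⁻⁸×0.65888 = 1.05605844×10⁻⁵ m/K
ΔT = 3.95×10⁻³ / 1.05605844×10⁻⁵ = 374.032 K
T = 21.8 + 374.032 = 395.832 °C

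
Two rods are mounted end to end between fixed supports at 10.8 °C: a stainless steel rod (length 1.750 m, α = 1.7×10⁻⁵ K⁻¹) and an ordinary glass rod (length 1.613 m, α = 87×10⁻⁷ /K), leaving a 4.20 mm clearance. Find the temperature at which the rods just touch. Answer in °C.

T = 107 °C

α₁L₁ = 2.975×10⁻⁵ m/K, α₂L₂ = 1.40331×10⁻⁵ m/K → total 4.37831×10⁻⁵ m/K
ΔT = g/(α₁L₁+α₂L₂) = 4.20×10⁻³ / 4.37831×10⁻⁵ = 95.93 K
T = 10.8 + 95.93 = 106.73 °C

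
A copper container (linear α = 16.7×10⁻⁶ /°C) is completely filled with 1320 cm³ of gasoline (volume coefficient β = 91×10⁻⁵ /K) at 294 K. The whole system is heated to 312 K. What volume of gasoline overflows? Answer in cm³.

The container also expands: β_container ≈ 3α = 5.01×10⁻⁵ /K
Net overflow = V₀(β_liq − 3α_cont)ΔT
β − 3α = 9.10×10⁻⁴ − 5.01×10⁻⁵ = 8.599×10⁻⁴ /K; ΔT = 18 K
ΔV = 1320 × 8.599×10⁻⁴ × 18 = 20.4 cm³

20.4 cm³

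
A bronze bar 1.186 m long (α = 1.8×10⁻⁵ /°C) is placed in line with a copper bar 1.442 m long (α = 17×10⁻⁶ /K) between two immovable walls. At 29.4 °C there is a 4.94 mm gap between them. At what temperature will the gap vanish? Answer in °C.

Gap closes when ΔL₁ + ΔL₂ = 4.94 mm = 4.94×10⁻³ m
(α₁L₁ + α₂L₂)ΔT = g
α₁L₁ + α₂L₂ = 1.8×10⁻⁵×1.186 + 17×10⁻⁶×1.442 = 4.5862×10⁻⁵ m/K
ΔT = 4.94×10⁻³ / 4.5862×10⁻⁵ = 107.71 K
T = 29.4 + 107.71 = 137.11 °C

T = 137 °C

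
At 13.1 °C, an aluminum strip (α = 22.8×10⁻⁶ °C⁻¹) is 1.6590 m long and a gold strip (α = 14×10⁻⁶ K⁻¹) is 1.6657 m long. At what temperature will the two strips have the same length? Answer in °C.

T = 475.0 °C

Equal length when α₁L₁ΔT − α₂L₂ΔT = L₂ − L₁ = 6.70×10⁻³ m
α₁L₁ = 3.78252×10⁻⁵, α₂L₂ = 2.33198×10⁻⁵ → Δ(αL) = 1.45054×10⁻⁵ m/K
ΔT = 6.70×10⁻³ / 1.45054×10⁻⁵ = 461.897 K, so T = 13.1 + 461.897 = 474.997 °C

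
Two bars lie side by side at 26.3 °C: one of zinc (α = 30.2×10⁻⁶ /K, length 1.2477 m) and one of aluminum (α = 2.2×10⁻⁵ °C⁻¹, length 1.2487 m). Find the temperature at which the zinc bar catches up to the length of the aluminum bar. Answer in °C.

T = 124.3 °C

Equal length when α₁L₁ΔT − α₂L₂ΔT = L₂ − L₁ = 1.00×10⁻³ m
α₁L₁ = 3.768054×10⁻⁵, α₂L₂ = 2.74714×10⁻⁵ → Δ(αL) = 1.020914×10⁻⁵ m/K
ΔT = 1.00×10⁻³ / 1.020914×10⁻⁵ = 97.951 K, so T = 26.3 + 97.951 = 124.251 °C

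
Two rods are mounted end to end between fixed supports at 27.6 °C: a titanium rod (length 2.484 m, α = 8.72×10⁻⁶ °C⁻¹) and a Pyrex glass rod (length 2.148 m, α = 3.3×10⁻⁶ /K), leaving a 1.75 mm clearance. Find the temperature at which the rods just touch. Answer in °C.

Gap closes when ΔL₁ + ΔL₂ = 1.75 mm = 1.75×10⁻³ m
(α₁L₁ + α₂L₂)ΔT = g
α₁L₁ + α₂L₂ = 8.72×10⁻⁶×2.484 + 3.3×10⁻⁶×2.148 = 2.874888×10⁻⁵ m/K
ΔT = 1.75×10⁻³ / 2.874888×10⁻⁵ = 60.872 K
T = 27.6 + 60.872 = 88.472 °C

T = 88.5 °C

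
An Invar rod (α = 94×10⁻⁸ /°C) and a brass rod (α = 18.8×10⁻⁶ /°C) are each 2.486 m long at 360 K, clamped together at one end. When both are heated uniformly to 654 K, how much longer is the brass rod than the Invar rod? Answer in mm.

13.1 mm

ΔT = 294 K
Invar: ΔL = 94×10⁻⁸ × 2.486 m × 294 = 6.8703×10⁻⁴ m = 0.68703 mm
brass: ΔL = 18.8×10⁻⁶ × 2.486 m × 294 = 1.3741×10⁻² m = 13.741 mm
difference = 13.741 − 0.68703 = 13.05397 mm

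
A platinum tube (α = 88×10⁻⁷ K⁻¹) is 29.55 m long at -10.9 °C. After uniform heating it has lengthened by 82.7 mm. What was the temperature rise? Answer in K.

ΔL = αL₀ΔT ⇒ ΔT = ΔL / (αL₀)
ΔT = 82.7×10⁻³ m / (88×10⁻⁷ × 29.55 m) = 318.03 K

ΔT = 318 K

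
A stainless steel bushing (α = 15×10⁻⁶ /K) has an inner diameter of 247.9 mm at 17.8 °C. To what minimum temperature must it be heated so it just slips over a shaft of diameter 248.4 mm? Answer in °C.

T = 152 °C

Required Δd = 248.4 − 247.9 = 0.5 mm
Δd = αd₀ΔT ⇒ ΔT = Δd/(αd₀) = 0.5 / (15×10⁻⁶ × 247.9) = 134.46 K
T_min = 17.8 + 134.46 = 152.26 °C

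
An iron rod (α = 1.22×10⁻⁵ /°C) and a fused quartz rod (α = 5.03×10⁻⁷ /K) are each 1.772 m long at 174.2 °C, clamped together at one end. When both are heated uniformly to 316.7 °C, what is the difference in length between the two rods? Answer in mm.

ΔT = 142.5 K
iron: ΔL = 1.22×10⁻⁵ × 1.772 m × 142.5 = 3.0806×10⁻³ m = 3.0806 mm
fused quartz: ΔL = 5.03×10⁻⁷ × 1.772 m × 142.5 = 1.2701×10⁻⁴ m = 0.12701 mm
difference = 3.0806 − 0.12701 = 2.95359 mm

2.95 mm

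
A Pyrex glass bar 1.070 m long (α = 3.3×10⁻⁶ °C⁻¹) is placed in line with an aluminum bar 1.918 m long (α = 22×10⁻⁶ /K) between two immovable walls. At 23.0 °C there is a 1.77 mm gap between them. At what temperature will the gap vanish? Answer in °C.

Gap closes when ΔL₁ + ΔL₂ = 1.77 mm = 1.77×10⁻³ m
(α₁L₁ + α₂L₂)ΔT = g
α₁L₁ + α₂L₂ = 3.3×10⁻⁶×1.070 + 22×10⁻⁶×1.918 = 4.5727×10⁻⁵ m/K
ΔT = 1.77×10⁻³ / 4.5727×10⁻⁵ = 38.708 K
T = 23.0 + 38.708 = 61.708 °C

T = 61.7 °C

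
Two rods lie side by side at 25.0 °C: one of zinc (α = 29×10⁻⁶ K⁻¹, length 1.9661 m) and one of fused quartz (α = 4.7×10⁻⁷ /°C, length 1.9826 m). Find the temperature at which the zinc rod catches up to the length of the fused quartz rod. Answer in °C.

L₁(1 + α₁ΔT) = L₂(1 + α₂ΔT) ⇒ ΔT = (L₂ − L₁)/(α₁L₁ − α₂L₂)
L₂ − L₁ = 1.9826 − 1.9661 = 1.65×10⁻² m
α₁L₁ − α₂L₂ = 29×10⁻⁶×1.9661 − 4.7×10⁻⁷×1.9826 = 5.6085078×10⁻⁵ m/K
ΔT = 1.65×10⁻² / 5.6085078×10⁻⁵ = 294.196 K
T = 25.0 + 294.196 = 319.196 °C

T = 319.2 °C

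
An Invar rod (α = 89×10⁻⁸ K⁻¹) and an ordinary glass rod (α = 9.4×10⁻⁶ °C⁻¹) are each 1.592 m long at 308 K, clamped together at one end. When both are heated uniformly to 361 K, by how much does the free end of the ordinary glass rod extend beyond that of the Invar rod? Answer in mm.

0.718 mm

ΔT = 53 K
Invar: ΔL = 89×10⁻⁸ × 1.592 m × 53 = 7.5095×10⁻⁵ m = 0.075095 mm
ordinary glass: ΔL = 9.4×10⁻⁶ × 1.592 m × 53 = 7.9313×10⁻⁴ m = 0.79313 mm
difference = 0.79313 − 0.075095 = 0.718035 mm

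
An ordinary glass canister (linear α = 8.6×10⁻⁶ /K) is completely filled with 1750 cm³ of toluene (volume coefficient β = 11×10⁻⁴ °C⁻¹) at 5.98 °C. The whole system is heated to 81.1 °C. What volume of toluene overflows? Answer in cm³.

The canister also expands: β_container ≈ 3α = 2.58×10⁻⁵ /K
Net overflow = V₀(β_liq − 3α_cont)ΔT
β − 3α = 1.10×10⁻³ − 2.58×10⁻⁵ = 1.0742×10⁻³ /K; ΔT = 75.12 K
ΔV = 1750 × 1.0742×10⁻³ × 75.12 = 141 cm³

141 cm³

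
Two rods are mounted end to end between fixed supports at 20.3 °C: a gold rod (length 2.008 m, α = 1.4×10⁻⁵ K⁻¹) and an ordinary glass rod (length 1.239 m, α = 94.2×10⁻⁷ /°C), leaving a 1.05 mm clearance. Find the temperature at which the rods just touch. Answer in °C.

T = 46.7 °C

α₁L₁ = 2.8112×10⁻⁵ m/K, α₂L₂ = 1.167138×10⁻⁵ m/K → total 3.978338×10⁻⁵ m/K
ΔT = g/(α₁L₁+α₂L₂) = 1.05×10⁻³ / 3.978338×10⁻⁵ = 26.393 K
T = 20.3 + 26.393 = 46.693 °C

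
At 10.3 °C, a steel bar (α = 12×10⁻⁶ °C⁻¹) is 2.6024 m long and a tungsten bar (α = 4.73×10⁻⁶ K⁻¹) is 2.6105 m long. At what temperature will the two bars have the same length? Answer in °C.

L₁(1 + α₁ΔT) = L₂(1 + α₂ΔT) ⇒ ΔT = (L₂ − L₁)/(α₁L₁ − α₂L₂)
L₂ − L₁ = 2.6105 − 2.6024 = 8.10×10⁻³ m
α₁L₁ − α₂L₂ = 12×10⁻⁶×2.6024 − 4.73×10⁻⁶×2.6105 = 1.8881135×10⁻⁵ m/K
ΔT = 8.10×10⁻³ / 1.8881135×10⁻⁵ = 429.000 K
T = 10.3 + 429.000 = 439.300 °C

T = 439.3 °C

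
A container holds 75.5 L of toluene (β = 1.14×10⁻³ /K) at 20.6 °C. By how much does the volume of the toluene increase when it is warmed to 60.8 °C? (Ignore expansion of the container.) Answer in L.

|ΔT| = |60.8 − 20.6| = 40.2 K
ΔV = βV₀ΔT = (1.14×10⁻³)(75.5)(40.2) = 3.46 L

ΔV = 3.46 L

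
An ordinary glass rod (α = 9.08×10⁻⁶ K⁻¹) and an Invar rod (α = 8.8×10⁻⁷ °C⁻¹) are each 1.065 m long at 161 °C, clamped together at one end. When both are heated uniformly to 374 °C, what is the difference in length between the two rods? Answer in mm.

ΔT = 213 K
ordinary glass: ΔL = 9.08×10⁻⁶ × 1.065 m × 213 = 2.0598×10⁻³ m = 2.0598 mm
Invar: ΔL = 8.8×10⁻⁷ × 1.065 m × 213 = 1.9962×10⁻⁴ m = 0.19962 mm
difference = 2.0598 − 0.19962 = 1.86018 mm

1.86 mm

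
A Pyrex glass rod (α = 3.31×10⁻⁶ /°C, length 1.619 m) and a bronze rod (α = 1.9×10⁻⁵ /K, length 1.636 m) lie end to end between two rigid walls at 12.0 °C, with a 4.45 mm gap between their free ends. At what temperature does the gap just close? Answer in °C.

Gap closes when ΔL₁ + ΔL₂ = 4.45 mm = 4.45×10⁻³ m
(α₁L₁ + α₂L₂)ΔT = g
α₁L₁ + α₂L₂ = 3.31×10⁻⁶×1.619 + 1.9×10⁻⁵×1.636 = 3.644289×10⁻⁵ m/K
ΔT = 4.45×10⁻³ / 3.644289×10⁻⁵ = 122.11 K
T = 12.0 + 122.11 = 134.11 °C

T = 134 °C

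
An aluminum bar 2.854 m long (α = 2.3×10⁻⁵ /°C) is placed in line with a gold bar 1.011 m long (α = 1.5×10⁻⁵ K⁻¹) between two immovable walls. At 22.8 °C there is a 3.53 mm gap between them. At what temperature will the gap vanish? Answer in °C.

α₁L₁ = 6.5642×10⁻⁵ m/K, α₂L₂ = 1.5165×10⁻⁵ m/K → total 8.0807×10⁻⁵ m/K
ΔT = g/(α₁L₁+α₂L₂) = 3.53×10⁻³ / 8.0807×10⁻⁵ = 43.684 K
T = 22.8 + 43.684 = 66.484 °C

T = 66.5 °C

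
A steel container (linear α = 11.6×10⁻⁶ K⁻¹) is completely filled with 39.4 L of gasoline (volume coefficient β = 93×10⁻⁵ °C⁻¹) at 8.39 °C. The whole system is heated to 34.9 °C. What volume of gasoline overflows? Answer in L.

0.935 L

The container also expands: β_container ≈ 3α = 3.48×10⁻⁵ /K
Net overflow = V₀(β_liq − 3α_cont)ΔT
β − 3α = 9.30×10⁻⁴ − 3.48×10⁻⁵ = 8.952×10⁻⁴ /K; ΔT = 26.51 K
ΔV = 39.4 × 8.952×10⁻⁴ × 26.51 = 0.935 L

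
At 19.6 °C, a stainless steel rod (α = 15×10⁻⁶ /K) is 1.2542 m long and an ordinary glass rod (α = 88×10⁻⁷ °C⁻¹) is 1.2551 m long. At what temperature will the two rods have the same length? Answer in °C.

T = 135.5 °C

Equal length when α₁L₁ΔT − α₂L₂ΔT = L₂ − L₁ = 9.00×10⁻⁴ m
α₁L₁ = 1.8813×10⁻⁵, α₂L₂ = 1.104488×10⁻⁵ → Δ(αL) = 7.76812×10⁻⁶ m/K
ΔT = 9.00×10⁻⁴ / 7.76812×10⁻⁶ = 115.858 K, so T = 19.6 + 115.858 = 135.458 °C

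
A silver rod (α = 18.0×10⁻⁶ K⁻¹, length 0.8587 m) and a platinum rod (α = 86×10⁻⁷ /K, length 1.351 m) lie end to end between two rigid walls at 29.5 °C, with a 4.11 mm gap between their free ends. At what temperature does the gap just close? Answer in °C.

Gap closes when ΔL₁ + ΔL₂ = 4.11 mm = 4.11×10⁻³ m
(α₁L₁ + α₂L₂)ΔT = g
α₁L₁ + α₂L₂ = 18.0×10⁻⁶×0.8587 + 86×10⁻⁷×1.351 = 2.70752×10⁻⁵ m/K
ΔT = 4.11×10⁻³ / 2.70752×10⁻⁵ = 151.80 K
T = 29.5 + 151.80 = 181.30 °C

T = 181 °C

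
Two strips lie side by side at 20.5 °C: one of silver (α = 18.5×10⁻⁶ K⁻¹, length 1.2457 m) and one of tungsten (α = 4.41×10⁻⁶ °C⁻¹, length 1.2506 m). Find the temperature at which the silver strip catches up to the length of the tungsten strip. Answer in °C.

T = 300.0 °C

L₁(1 + α₁ΔT) = L₂(1 + α₂ΔT) ⇒ ΔT = (L₂ − L₁)/(α₁L₁ − α₂L₂)
L₂ − L₁ = 1.2506 − 1.2457 = 4.90×10⁻³ m
α₁L₁ − α₂L₂ = 18.5×10⁻⁶×1.2457 − 4.41×10⁻⁶×1.2506 = 1.7530304×10⁻⁵ m/K
ΔT = 4.90×10⁻³ / 1.7530304×10⁻⁵ = 279.516 K
T = 20.5 + 279.516 = 300.016 °C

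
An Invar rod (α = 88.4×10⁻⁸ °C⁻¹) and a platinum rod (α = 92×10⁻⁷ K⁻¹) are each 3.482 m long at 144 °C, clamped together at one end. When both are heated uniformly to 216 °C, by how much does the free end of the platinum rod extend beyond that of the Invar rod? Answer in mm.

2.08 mm

ΔT = 72 K
Invar: ΔL = 88.4×10⁻⁸ × 3.482 m × 72 = 2.2162×10⁻⁴ m = 0.22162 mm
platinum: ΔL = 92×10⁻⁷ × 3.482 m × 72 = 2.3065×10⁻³ m = 2.3065 mm
difference = 2.3065 − 0.22162 = 2.08488 mm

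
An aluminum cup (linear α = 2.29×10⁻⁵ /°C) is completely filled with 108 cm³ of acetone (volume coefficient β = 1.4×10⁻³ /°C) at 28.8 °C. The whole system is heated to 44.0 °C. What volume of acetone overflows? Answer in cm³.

The cup also expands: β_container ≈ 3α = 6.87×10⁻⁵ /K
Net overflow = V₀(β_liq − 3α_cont)ΔT
β − 3α = 1.40×10⁻³ − 6.87×10⁻⁵ = 1.3313×10⁻³ /K; ΔT = 15.2 K
ΔV = 108 × 1.3313×10⁻³ × 15.2 = 2.19 cm³

2.19 cm³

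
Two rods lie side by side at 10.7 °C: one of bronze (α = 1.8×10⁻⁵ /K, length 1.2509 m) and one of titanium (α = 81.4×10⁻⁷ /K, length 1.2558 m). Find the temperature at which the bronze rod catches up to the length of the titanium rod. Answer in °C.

Equal length when α₁L₁ΔT − α₂L₂ΔT = L₂ − L₁ = 4.90×10⁻³ m
α₁L₁ = 2.25162×10⁻⁵, α₂L₂ = 1.0222212×10⁻⁵ → Δ(αL) = 1.2293988×10⁻⁵ m/K
ΔT = 4.90×10⁻³ / 1.2293988×10⁻⁵ = 398.569 K, so T = 10.7 + 398.569 = 409.269 °C

T = 409.3 °C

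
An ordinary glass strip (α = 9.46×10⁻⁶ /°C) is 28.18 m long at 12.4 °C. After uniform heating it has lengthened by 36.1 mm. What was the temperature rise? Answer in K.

ΔL = αL₀ΔT ⇒ ΔT = ΔL / (αL₀)
ΔT = 36.1×10⁻³ m / (9.46×10⁻⁶ × 28.18 m) = 135.42 K

ΔT = 135 K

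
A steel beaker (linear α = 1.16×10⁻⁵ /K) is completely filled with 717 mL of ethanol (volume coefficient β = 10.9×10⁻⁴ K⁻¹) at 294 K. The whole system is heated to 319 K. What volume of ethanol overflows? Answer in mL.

18.9 mL

The beaker also expands: β_container ≈ 3α = 3.48×10⁻⁵ /K
Net overflow = V₀(β_liq − 3α_cont)ΔT
β − 3α = 1.09×10⁻³ − 3.48×10⁻⁵ = 1.0552×10⁻³ /K; ΔT = 25 K
ΔV = 717 × 1.0552×10⁻³ × 25 = 18.9 mL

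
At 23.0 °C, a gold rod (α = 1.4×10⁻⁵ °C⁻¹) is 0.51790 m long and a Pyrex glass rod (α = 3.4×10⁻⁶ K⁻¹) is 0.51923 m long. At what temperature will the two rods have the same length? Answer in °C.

T = 265.5 °C

Equal length when α₁L₁ΔT − α₂L₂ΔT = L₂ − L₁ = 1.33×10⁻³ m
α₁L₁ = 7.2506×10⁻⁶, α₂L₂ = 1.765382×10⁻⁶ → Δ(αL) = 5.485218×10⁻⁶ m/K
ΔT = 1.33×10⁻³ / 5.485218×10⁻⁶ = 242.470 K, so T = 23.0 + 242.470 = 265.470 °C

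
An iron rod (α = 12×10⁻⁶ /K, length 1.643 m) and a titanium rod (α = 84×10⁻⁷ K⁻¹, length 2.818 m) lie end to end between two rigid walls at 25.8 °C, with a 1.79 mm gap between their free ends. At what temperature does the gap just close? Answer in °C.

T = 67.1 °C

Gap closes when ΔL₁ + ΔL₂ = 1.79 mm = 1.79×10⁻³ m
(α₁L₁ + α₂L₂)ΔT = g
α₁L₁ + α₂L₂ = 12×10⁻⁶×1.643 + 84×10⁻⁷×2.818 = 4.33872×10⁻⁵ m/K
ΔT = 1.79×10⁻³ / 4.33872×10⁻⁵ = 41.256 K
T = 25.8 + 41.256 = 67.056 °C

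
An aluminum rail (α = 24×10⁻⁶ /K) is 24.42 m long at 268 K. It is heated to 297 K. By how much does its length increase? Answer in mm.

|ΔT| = |297 − 268| = 29 K
ΔL = αL₀ΔT = (24×10⁻⁶)(24.42)(29) = 1.70×10⁻² m

ΔL = 17.0 mm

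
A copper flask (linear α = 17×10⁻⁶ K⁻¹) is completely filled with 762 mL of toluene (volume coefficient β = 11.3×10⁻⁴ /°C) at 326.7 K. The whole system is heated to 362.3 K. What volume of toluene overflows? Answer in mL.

The flask also expands: β_container ≈ 3α = 5.1×10⁻⁵ /K
Net overflow = V₀(β_liq − 3α_cont)ΔT
β − 3α = 1.13×10⁻³ − 5.1×10⁻⁵ = 1.079×10⁻³ /K; ΔT = 35.6 K
ΔV = 762 × 1.079×10⁻³ × 35.6 = 29.3 mL

29.3 mL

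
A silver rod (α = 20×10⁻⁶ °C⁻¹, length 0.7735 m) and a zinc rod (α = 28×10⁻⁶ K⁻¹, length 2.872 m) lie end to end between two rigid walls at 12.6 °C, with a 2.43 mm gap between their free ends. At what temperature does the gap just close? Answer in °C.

α₁L₁ = 1.547×10⁻⁵ m/K, α₂L₂ = 8.0416×10⁻⁵ m/K → total 9.5886×10⁻⁵ m/K
ΔT = g/(α₁L₁+α₂L₂) = 2.43×10⁻³ / 9.5886×10⁻⁵ = 25.343 K
T = 12.6 + 25.343 = 37.943 °C

T = 37.9 °C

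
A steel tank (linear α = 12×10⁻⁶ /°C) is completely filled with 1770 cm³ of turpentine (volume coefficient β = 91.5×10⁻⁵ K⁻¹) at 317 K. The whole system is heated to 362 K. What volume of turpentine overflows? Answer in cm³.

70.0 cm³

The tank also expands: β_container ≈ 3α = 3.6×10⁻⁵ /K
Net overflow = V₀(β_liq − 3α_cont)ΔT
β − 3α = 9.15×10⁻⁴ − 3.6×10⁻⁵ = 8.79×10⁻⁴ /K; ΔT = 45 K
ΔV = 1770 × 8.79×10⁻⁴ × 45 = 70.0 cm³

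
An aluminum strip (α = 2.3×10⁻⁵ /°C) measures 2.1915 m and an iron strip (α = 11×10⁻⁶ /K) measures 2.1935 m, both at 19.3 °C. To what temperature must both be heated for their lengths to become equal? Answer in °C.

T = 95.42 °C

L₁(1 + α₁ΔT) = L₂(1 + α₂ΔT) ⇒ ΔT = (L₂ − L₁)/(α₁L₁ − α₂L₂)
L₂ − L₁ = 2.1935 − 2.1915 = 2.00×10⁻³ m
α₁L₁ − α₂L₂ = 2.3×10⁻⁵×2.1915 − 11×10⁻⁶×2.1935 = 2.6276×10⁻⁵ m/K
ΔT = 2.00×10⁻³ / 2.6276×10⁻⁵ = 76.1151 K
T = 19.3 + 76.1151 = 95.4151 °C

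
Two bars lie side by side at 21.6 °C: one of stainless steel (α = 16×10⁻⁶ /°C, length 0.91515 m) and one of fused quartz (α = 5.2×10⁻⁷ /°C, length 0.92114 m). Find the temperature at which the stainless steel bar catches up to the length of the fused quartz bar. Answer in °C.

T = 444.5 °C

L₁(1 + α₁ΔT) = L₂(1 + α₂ΔT) ⇒ ΔT = (L₂ − L₁)/(α₁L₁ − α₂L₂)
L₂ − L₁ = 0.92114 − 0.91515 = 5.99×10⁻³ m
α₁L₁ − α₂L₂ = 16×10⁻⁶×0.91515 − 5.2×10⁻⁷×0.92114 = 1.41634072×10⁻⁵ m/K
ΔT = 5.99×10⁻³ / 1.41634072×10⁻⁵ = 422.921 K
T = 21.6 + 422.921 = 444.521 °C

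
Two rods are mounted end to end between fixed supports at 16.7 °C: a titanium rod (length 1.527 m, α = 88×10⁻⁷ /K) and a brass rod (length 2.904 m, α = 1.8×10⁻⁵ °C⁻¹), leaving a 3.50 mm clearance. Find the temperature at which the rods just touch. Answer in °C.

α₁L₁ = 1.34376×10⁻⁵ m/K, α₂L₂ = 5.2272×10⁻⁵ m/K → total 6.57096×10⁻⁵ m/K
ΔT = g/(α₁L₁+α₂L₂) = 3.50×10⁻³ / 6.57096×10⁻⁵ = 53.265 K
T = 16.7 + 53.265 = 69.965 °C

T = 70.0 °C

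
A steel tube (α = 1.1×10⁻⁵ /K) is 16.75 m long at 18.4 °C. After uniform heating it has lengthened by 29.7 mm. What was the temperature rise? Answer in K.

ΔT = 161 K

ΔL = αL₀ΔT ⇒ ΔT = ΔL / (αL₀)
ΔT = 29.7×10⁻³ m / (1.1×10⁻⁵ × 16.75 m) = 161.19 K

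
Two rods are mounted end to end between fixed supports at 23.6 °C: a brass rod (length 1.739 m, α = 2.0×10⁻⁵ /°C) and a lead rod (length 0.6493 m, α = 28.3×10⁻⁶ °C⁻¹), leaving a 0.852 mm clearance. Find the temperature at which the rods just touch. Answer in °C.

α₁L₁ = 3.478×10⁻⁵ m/K, α₂L₂ = 1.837519×10⁻⁵ m/K → total 5.315519×10⁻⁵ m/K
ΔT = g/(α₁L₁+α₂L₂) = 8.52×10⁻⁴ / 5.315519×10⁻⁵ = 16.029 K
T = 23.6 + 16.029 = 39.629 °C

T = 39.6 °C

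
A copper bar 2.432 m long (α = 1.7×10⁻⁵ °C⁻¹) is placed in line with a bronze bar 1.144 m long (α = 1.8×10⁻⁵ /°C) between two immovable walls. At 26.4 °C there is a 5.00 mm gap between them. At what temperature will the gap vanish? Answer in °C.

T = 107 °C

α₁L₁ = 4.1344×10⁻⁵ m/K, α₂L₂ = 2.0592×10⁻⁵ m/K → total 6.1936×10⁻⁵ m/K
ΔT = g/(α₁L₁+α₂L₂) = 5.00×10⁻³ / 6.1936×10⁻⁵ = 80.73 K
T = 26.4 + 80.73 = 107.13 °C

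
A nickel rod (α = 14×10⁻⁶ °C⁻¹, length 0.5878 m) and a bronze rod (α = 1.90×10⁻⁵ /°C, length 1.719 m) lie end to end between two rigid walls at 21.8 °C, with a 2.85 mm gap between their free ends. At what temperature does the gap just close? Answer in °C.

T = 91.5 °C

Gap closes when ΔL₁ + ΔL₂ = 2.85 mm = 2.85×10⁻³ m
(α₁L₁ + α₂L₂)ΔT = g
α₁L₁ + α₂L₂ = 14×10⁻⁶×0.5878 + 1.90×10⁻⁵×1.719 = 4.08902×10⁻⁵ m/K
ΔT = 2.85×10⁻³ / 4.08902×10⁻⁵ = 69.699 K
T = 21.8 + 69.699 = 91.499 °C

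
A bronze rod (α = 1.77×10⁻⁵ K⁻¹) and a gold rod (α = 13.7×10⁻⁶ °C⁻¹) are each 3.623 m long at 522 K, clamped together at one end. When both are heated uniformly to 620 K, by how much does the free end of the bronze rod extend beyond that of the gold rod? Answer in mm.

ΔT = 98 K
bronze: ΔL = 1.77×10⁻⁵ × 3.623 m × 98 = 6.2845×10⁻³ m = 6.2845 mm
gold: ΔL = 13.7×10⁻⁶ × 3.623 m × 98 = 4.8642×10⁻³ m = 4.8642 mm
difference = 6.2845 − 4.8642 = 1.4203 mm

1.42 mm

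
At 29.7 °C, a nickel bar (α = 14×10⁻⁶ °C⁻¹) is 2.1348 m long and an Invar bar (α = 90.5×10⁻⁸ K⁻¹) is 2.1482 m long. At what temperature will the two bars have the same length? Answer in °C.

Equal length when α₁L₁ΔT − α₂L₂ΔT = L₂ − L₁ = 1.34×10⁻² m
α₁L₁ = 2.98872×10⁻⁵, α₂L₂ = 1.944121×10⁻⁶ → Δ(αL) = 2.7943079×10⁻⁵ m/K
ΔT = 1.34×10⁻² / 2.7943079×10⁻⁵ = 479.546 K, so T = 29.7 + 479.546 = 509.246 °C

T = 509.2 °C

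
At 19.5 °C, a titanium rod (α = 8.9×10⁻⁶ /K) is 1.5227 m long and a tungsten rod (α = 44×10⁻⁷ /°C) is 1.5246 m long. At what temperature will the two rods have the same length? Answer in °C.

T = 297.1 °C

Equal length when α₁L₁ΔT − α₂L₂ΔT = L₂ − L₁ = 1.90×10⁻³ m
α₁L₁ = 1.355203×10⁻⁵, α₂L₂ = 6.70824×10⁻⁶ → Δ(αL) = 6.84379×10⁻⁶ m/K
ΔT = 1.90×10⁻³ / 6.84379×10⁻⁶ = 277.624 K, so T = 19.5 + 277.624 = 297.124 °C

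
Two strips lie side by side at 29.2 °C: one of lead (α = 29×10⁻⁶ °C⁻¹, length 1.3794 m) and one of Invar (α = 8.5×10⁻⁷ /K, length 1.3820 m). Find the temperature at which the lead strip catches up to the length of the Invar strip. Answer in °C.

L₁(1 + α₁ΔT) = L₂(1 + α₂ΔT) ⇒ ΔT = (L₂ − L₁)/(α₁L₁ − α₂L₂)
L₂ − L₁ = 1.3820 − 1.3794 = 2.60×10⁻³ m
α₁L₁ − α₂L₂ = 29×10⁻⁶×1.3794 − 8.5×10⁻⁷×1.3820 = 3.88279×10⁻⁵ m/K
ΔT = 2.60×10⁻³ / 3.88279×10⁻⁵ = 66.9622 K
T = 29.2 + 66.9622 = 96.1622 °C

T = 96.16 °C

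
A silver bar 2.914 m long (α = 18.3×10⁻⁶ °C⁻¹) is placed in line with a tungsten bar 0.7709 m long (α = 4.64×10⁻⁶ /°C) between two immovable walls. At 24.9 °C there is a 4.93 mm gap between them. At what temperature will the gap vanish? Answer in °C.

T = 112 °C

α₁L₁ = 5.33262×10⁻⁵ m/K, α₂L₂ = 3.576976×10⁻⁶ m/K → total 5.6903176×10⁻⁵ m/K
ΔT = g/(α₁L₁+α₂L₂) = 4.93×10⁻³ / 5.6903176×10⁻⁵ = 86.64 K
T = 24.9 + 86.64 = 111.54 °C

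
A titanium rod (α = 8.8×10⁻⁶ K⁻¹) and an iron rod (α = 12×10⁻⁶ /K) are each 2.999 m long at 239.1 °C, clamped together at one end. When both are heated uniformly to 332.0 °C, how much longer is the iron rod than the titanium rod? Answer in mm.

ΔT = 92.9 K
titanium: ΔL = 8.8×10⁻⁶ × 2.999 m × 92.9 = 2.4517×10⁻³ m = 2.4517 mm
iron: ΔL = 12×10⁻⁶ × 2.999 m × 92.9 = 3.3433×10⁻³ m = 3.3433 mm
difference = 3.3433 − 2.4517 = 0.8916 mm

0.892 mm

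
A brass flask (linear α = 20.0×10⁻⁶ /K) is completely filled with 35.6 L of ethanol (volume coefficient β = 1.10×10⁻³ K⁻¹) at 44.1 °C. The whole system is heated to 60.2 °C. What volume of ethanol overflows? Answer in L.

The flask also expands: β_container ≈ 3α = 6.0×10⁻⁵ /K
Net overflow = V₀(β_liq − 3α_cont)ΔT
β − 3α = 1.10×10⁻³ − 6.0×10⁻⁵ = 1.04×10⁻³ /K; ΔT = 16.1 K
ΔV = 35.6 × 1.04×10⁻³ × 16.1 = 0.596 L

0.596 L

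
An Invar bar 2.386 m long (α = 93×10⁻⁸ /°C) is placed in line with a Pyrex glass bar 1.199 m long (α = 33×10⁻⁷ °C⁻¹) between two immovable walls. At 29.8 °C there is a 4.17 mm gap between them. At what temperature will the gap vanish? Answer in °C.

Gap closes when ΔL₁ + ΔL₂ = 4.17 mm = 4.17×10⁻³ m
(α₁L₁ + α₂L₂)ΔT = g
α₁L₁ + α₂L₂ = 93×10⁻⁸×2.386 + 33×10⁻⁷×1.199 = 6.17568×10⁻⁶ m/K
ΔT = 4.17×10⁻³ / 6.17568×10⁻⁶ = 675.23 K
T = 29.8 + 675.23 = 705.03 °C

T = 705 °C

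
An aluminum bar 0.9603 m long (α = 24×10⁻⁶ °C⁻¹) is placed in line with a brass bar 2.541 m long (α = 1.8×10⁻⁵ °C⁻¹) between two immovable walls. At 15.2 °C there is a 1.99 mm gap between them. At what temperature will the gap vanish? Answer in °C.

Gap closes when ΔL₁ + ΔL₂ = 1.99 mm = 1.99×10⁻³ m
(α₁L₁ + α₂L₂)ΔT = g
α₁L₁ + α₂L₂ = 24×10⁻⁶×0.9603 + 1.8×10⁻⁵×2.541 = 6.87852×10⁻⁵ m/K
ΔT = 1.99×10⁻³ / 6.87852×10⁻⁵ = 28.931 K
T = 15.2 + 28.931 = 44.131 °C

T = 44.1 °C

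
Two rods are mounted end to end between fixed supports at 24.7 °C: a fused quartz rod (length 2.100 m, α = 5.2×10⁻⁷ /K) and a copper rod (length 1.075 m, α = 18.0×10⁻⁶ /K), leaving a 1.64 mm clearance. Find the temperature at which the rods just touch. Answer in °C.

T = 105 °C

Gap closes when ΔL₁ + ΔL₂ = 1.64 mm = 1.64×10⁻³ m
(α₁L₁ + α₂L₂)ΔT = g
α₁L₁ + α₂L₂ = 5.2×10⁻⁷×2.100 + 18.0×10⁻⁶×1.075 = 2.0442×10⁻⁵ m/K
ΔT = 1.64×10⁻³ / 2.0442×10⁻⁵ = 80.23 K
T = 24.7 + 80.23 = 104.93 °C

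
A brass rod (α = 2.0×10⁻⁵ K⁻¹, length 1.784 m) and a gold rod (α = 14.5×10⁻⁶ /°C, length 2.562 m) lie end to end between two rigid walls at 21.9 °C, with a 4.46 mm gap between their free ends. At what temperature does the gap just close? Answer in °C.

T = 83.1 °C

Gap closes when ΔL₁ + ΔL₂ = 4.46 mm = 4.46×10⁻³ m
(α₁L₁ + α₂L₂)ΔT = g
α₁L₁ + α₂L₂ = 2.0×10⁻⁵×1.784 + 14.5×10⁻⁶×2.562 = 7.2829×10⁻⁵ m/K
ΔT = 4.46×10⁻³ / 7.2829×10⁻⁵ = 61.239 K
T = 21.9 + 61.239 = 83.139 °C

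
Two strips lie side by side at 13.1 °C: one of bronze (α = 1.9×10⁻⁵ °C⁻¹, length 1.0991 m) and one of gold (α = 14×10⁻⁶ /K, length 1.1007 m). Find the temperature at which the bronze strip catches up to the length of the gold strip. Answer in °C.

L₁(1 + α₁ΔT) = L₂(1 + α₂ΔT) ⇒ ΔT = (L₂ − L₁)/(α₁L₁ − α₂L₂)
L₂ − L₁ = 1.1007 − 1.0991 = 1.60×10⁻³ m
α₁L₁ − α₂L₂ = 1.9×10⁻⁵×1.0991 − 14×10⁻⁶×1.1007 = 5.4731×10⁻⁶ m/K
ΔT = 1.60×10⁻³ / 5.4731×10⁻⁶ = 292.339 K
T = 13.1 + 292.339 = 305.439 °C

T = 305.4 °C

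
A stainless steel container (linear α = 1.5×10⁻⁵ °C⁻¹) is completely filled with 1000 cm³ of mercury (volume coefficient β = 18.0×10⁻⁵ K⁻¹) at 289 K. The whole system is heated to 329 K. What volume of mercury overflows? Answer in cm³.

The container also expands: β_container ≈ 3α = 4.5×10⁻⁵ /K
Net overflow = V₀(β_liq − 3α_cont)ΔT
β − 3α = 1.80×10⁻⁴ − 4.5×10⁻⁵ = 1.35×10⁻⁴ /K; ΔT = 40 K
ΔV = 1000 × 1.35×10⁻⁴ × 40 = 5.40 cm³

5.40 cm³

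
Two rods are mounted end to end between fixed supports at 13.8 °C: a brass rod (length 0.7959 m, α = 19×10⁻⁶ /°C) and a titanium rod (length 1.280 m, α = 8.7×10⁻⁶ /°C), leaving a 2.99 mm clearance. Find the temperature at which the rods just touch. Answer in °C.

T = 128 °C

α₁L₁ = 1.51221×10⁻⁵ m/K, α₂L₂ = 1.1136×10⁻⁵ m/K → total 2.62581×10⁻⁵ m/K
ΔT = g/(α₁L₁+α₂L₂) = 2.99×10⁻³ / 2.62581×10⁻⁵ = 113.87 K
T = 13.8 + 113.87 = 127.67 °C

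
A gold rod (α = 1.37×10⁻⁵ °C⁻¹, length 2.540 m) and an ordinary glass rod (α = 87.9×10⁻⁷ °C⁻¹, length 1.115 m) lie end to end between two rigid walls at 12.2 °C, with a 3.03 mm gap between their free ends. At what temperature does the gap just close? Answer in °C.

T = 80.1 °C

Gap closes when ΔL₁ + ΔL₂ = 3.03 mm = 3.03×10⁻³ m
(α₁L₁ + α₂L₂)ΔT = g
α₁L₁ + α₂L₂ = 1.37×10⁻⁵×2.540 + 87.9×10⁻⁷×1.115 = 4.459885×10⁻⁵ m/K
ΔT = 3.03×10⁻³ / 4.459885×10⁻⁵ = 67.939 K
T = 12.2 + 67.939 = 80.139 °C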